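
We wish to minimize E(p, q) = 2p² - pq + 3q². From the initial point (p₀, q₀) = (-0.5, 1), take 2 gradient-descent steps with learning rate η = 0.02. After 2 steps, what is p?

-0.3874

∇E = (4p - q, -p + 6q)
Step 1: at (-0.5, 1), ∇E = (-3, 6.5) → (-0.5, 1) − 0.02·(-3, 6.5) = (-0.44, 0.87)
Step 2: at (-0.44, 0.87), ∇E = (-2.63, 5.66) → (-0.44, 0.87) − 0.02·(-2.63, 5.66) = (-0.3874, 0.7568)
p = -0.3874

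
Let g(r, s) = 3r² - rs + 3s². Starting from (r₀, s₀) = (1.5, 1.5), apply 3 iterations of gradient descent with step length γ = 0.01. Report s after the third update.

∇g = (6r - s, -r + 6s)
(r₁, s₁) = (1.5, 1.5) − 0.01·(7.5, 7.5) = (1.425, 1.425)
(r₂, s₂) = (1.425, 1.425) − 0.01·(7.125, 7.125) = (1.35375, 1.35375)
(r₃, s₃) = (1.35375, 1.35375) − 0.01·(6.76875, 6.76875) = (1.2860625, 1.2860625)
s = 1.2860625

1.2860625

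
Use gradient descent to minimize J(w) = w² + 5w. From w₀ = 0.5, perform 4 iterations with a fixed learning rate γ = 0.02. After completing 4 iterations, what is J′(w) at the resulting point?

J′(w) = 2w + 5
Step 1: J′(0.5) = 6; w₁ = 0.5 − 0.02·6 = 0.38
Step 2: J′(0.38) = 5.76; w₂ = 0.38 − 0.02·5.76 = 0.2648
Step 3: J′(0.2648) = 5.5296; w₃ = 0.2648 − 0.02·5.5296 = 0.154208
Step 4: J′(0.154208) = 5.308416; w₄ = 0.154208 − 0.02·5.308416 = 0.04803968
J′(w) at (0.04803968) = 5.09607936

5.09607936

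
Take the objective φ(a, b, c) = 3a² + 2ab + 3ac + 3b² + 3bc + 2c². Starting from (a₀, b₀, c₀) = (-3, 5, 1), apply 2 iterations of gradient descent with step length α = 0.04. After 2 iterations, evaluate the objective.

33.58462976

∇φ = (6a + 2b + 3c, 2a + 6b + 3c, 3a + 3b + 4c)
(a₁, b₁, c₁) = (-3, 5, 1) − 0.04·(-5, 27, 10) = (-2.8, 3.92, 0.6)
(a₂, b₂, c₂) = (-2.8, 3.92, 0.6) − 0.04·(-7.16, 19.72, 5.76) = (-2.5136, 3.1312, 0.3696)
φ(-2.5136, 3.1312, 0.3696) = 33.58462976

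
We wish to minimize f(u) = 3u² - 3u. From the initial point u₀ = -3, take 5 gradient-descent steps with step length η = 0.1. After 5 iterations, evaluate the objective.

f′(u) = 6u - 3
u₁ = -3 − 0.1·(-21) = -0.9
u₂ = -0.9 − 0.1·(-8.4) = -0.06
u₃ = -0.06 − 0.1·(-3.36) = 0.276
u₄ = 0.276 − 0.1·(-1.344) = 0.4104
u₅ = 0.4104 − 0.1·(-0.5376) = 0.46416
f(0.46416) = -0.7461464832

-0.7461464832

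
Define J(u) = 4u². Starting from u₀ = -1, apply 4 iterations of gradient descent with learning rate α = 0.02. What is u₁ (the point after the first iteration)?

-0.84

J′(u) = 8u
Step 1: J′(-1) = -8; u₁ = -1 − 0.02·(-8) = -0.84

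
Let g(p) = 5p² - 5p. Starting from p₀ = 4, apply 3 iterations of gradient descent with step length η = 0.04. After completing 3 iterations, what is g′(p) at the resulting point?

7.56

g′(p) = 10p - 5
Step 1: g′(4) = 35; p₁ = 4 − 0.04·35 = 2.6
Step 2: g′(2.6) = 21; p₂ = 2.6 − 0.04·21 = 1.76
Step 3: g′(1.76) = 12.6; p₃ = 1.76 − 0.04·12.6 = 1.256
g′(p) at (1.256) = 7.56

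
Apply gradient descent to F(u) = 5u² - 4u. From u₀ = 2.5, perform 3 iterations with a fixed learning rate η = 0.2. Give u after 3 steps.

F′(u) = 10u - 4
u₁ = 2.5 − 0.2·21 = -1.7
u₂ = -1.7 − 0.2·(-21) = 2.5
u₃ = 2.5 − 0.2·21 = -1.7

-1.7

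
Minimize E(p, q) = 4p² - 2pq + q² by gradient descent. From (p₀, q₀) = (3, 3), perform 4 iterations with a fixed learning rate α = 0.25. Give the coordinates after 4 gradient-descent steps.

(3.5625, -0.375)

∇E = (8p - 2q, -2p + 2q)
(p₁, q₁) = (3, 3) − 0.25·(18, 0) = (-1.5, 3)
(p₂, q₂) = (-1.5, 3) − 0.25·(-18, 9) = (3, 0.75)
(p₃, q₃) = (3, 0.75) − 0.25·(22.5, -4.5) = (-2.625, 1.875)
(p₄, q₄) = (-2.625, 1.875) − 0.25·(-24.75, 9) = (3.5625, -0.375)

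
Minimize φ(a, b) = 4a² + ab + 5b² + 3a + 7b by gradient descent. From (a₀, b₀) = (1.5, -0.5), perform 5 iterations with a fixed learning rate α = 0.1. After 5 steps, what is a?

∇φ = (8a + b + 3, a + 10b + 7)
Step 1: at (1.5, -0.5), ∇φ = (14.5, 3.5) → (1.5, -0.5) − 0.1·(14.5, 3.5) = (0.05, -0.85)
Step 2: at (0.05, -0.85), ∇φ = (2.55, -1.45) → (0.05, -0.85) − 0.1·(2.55, -1.45) = (-0.205, -0.705)
Step 3: at (-0.205, -0.705), ∇φ = (0.655, -0.255) → (-0.205, -0.705) − 0.1·(0.655, -0.255) = (-0.2705, -0.6795)
Step 4: at (-0.2705, -0.6795), ∇φ = (0.1565, -0.0655) → (-0.2705, -0.6795) − 0.1·(0.1565, -0.0655) = (-0.28615, -0.67295)
Step 5: at (-0.28615, -0.67295), ∇φ = (0.03785, -0.01565) → (-0.28615, -0.67295) − 0.1·(0.03785, -0.01565) = (-0.289935, -0.671385)
a = -0.289935

-0.289935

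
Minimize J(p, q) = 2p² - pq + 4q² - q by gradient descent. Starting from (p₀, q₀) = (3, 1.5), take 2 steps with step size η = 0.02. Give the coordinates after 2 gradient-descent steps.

(2.5936, 1.2014)

∇J = (4p - q, -p + 8q - 1)
Step 1: at (3, 1.5), ∇J = (10.5, 8) → (3, 1.5) − 0.02·(10.5, 8) = (2.79, 1.34)
Step 2: at (2.79, 1.34), ∇J = (9.82, 6.93) → (2.79, 1.34) − 0.02·(9.82, 6.93) = (2.5936, 1.2014)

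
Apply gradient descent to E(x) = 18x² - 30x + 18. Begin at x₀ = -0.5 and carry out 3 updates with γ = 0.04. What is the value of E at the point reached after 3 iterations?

5.732202043392

E′(x) = 36x - 30
Step 1: E′(-0.5) = -48; x₁ = -0.5 − 0.04·(-48) = 1.42
Step 2: E′(1.42) = 21.12; x₂ = 1.42 − 0.04·21.12 = 0.5752
Step 3: E′(0.5752) = -9.2928; x₃ = 0.5752 − 0.04·(-9.2928) = 0.946912
E(0.946912) = 5.732202043392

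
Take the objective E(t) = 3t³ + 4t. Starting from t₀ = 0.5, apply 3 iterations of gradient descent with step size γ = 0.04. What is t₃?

-0.09414025

E′(t) = 9t² + 4
Step 1: E′(0.5) = 6.25; t₁ = 0.5 − 0.04·6.25 = 0.25
Step 2: E′(0.25) = 4.5625; t₂ = 0.25 − 0.04·4.5625 = 0.0675
Step 3: E′(0.0675) = 4.04100625; t₃ = 0.0675 − 0.04·4.04100625 = -0.09414025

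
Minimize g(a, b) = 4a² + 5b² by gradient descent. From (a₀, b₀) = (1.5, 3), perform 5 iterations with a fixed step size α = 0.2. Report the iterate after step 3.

∇g = (8a, 10b)
Step 1: at (1.5, 3), ∇g = (12, 30) → (1.5, 3) − 0.2·(12, 30) = (-0.9, -3)
Step 2: at (-0.9, -3), ∇g = (-7.2, -30) → (-0.9, -3) − 0.2·(-7.2, -30) = (0.54, 3)
Step 3: at (0.54, 3), ∇g = (4.32, 30) → (0.54, 3) − 0.2·(4.32, 30) = (-0.324, -3)

(-0.324, -3)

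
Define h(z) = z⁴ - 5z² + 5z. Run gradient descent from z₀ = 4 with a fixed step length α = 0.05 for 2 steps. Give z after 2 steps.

59.255525

h′(z) = 4z³ - 10z + 5
Step 1: h′(4) = 221; z₁ = 4 − 0.05·221 = -7.05
Step 2: h′(-7.05) = -1326.1105; z₂ = -7.05 − 0.05·(-1326.1105) = 59.255525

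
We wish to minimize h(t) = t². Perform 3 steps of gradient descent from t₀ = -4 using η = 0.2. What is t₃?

-0.864

h′(t) = 2t
t₁ = -4 − 0.2·(-8) = -2.4
t₂ = -2.4 − 0.2·(-4.8) = -1.44
t₃ = -1.44 − 0.2·(-2.88) = -0.864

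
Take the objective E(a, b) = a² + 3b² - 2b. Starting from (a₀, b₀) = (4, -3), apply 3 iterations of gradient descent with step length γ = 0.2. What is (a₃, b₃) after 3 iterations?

(0.864, 0.36)

∇E = (2a, 6b - 2)
(a₁, b₁) = (4, -3) − 0.2·(8, -20) = (2.4, 1)
(a₂, b₂) = (2.4, 1) − 0.2·(4.8, 4) = (1.44, 0.2)
(a₃, b₃) = (1.44, 0.2) − 0.2·(2.88, -0.8) = (0.864, 0.36)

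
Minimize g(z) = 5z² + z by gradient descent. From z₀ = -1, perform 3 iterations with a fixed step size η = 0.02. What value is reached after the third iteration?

-0.5608

g′(z) = 10z + 1
z₁ = -1 − 0.02·(-9) = -0.82
z₂ = -0.82 − 0.02·(-7.2) = -0.676
z₃ = -0.676 − 0.02·(-5.76) = -0.5608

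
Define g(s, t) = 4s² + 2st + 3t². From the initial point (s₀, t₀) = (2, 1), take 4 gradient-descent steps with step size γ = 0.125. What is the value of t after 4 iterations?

∇g = (8s + 2t, 2s + 6t)
(s₁, t₁) = (2, 1) − 0.125·(18, 10) = (-0.25, -0.25)
(s₂, t₂) = (-0.25, -0.25) − 0.125·(-2.5, -2) = (0.0625, 0)
(s₃, t₃) = (0.0625, 0) − 0.125·(0.5, 0.125) = (0, -0.015625)
(s₄, t₄) = (0, -0.015625) − 0.125·(-0.03125, -0.09375) = (0.00390625, -0.00390625)
t = -0.00390625

-0.00390625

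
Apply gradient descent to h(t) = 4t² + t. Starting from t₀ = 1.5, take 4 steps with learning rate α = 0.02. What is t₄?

h′(t) = 8t + 1
t₁ = 1.5 − 0.02·13 = 1.24
t₂ = 1.24 − 0.02·10.92 = 1.0216
t₃ = 1.0216 − 0.02·9.1728 = 0.838144
t₄ = 0.838144 − 0.02·7.705152 = 0.68404096

0.68404096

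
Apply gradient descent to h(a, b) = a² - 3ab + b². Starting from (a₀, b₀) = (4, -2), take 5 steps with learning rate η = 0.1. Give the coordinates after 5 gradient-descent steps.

∇h = (2a - 3b, -3a + 2b)
(a₁, b₁) = (4, -2) − 0.1·(14, -16) = (2.6, -0.4)
(a₂, b₂) = (2.6, -0.4) − 0.1·(6.4, -8.6) = (1.96, 0.46)
(a₃, b₃) = (1.96, 0.46) − 0.1·(2.54, -4.96) = (1.706, 0.956)
(a₄, b₄) = (1.706, 0.956) − 0.1·(0.544, -3.206) = (1.6516, 1.2766)
(a₅, b₅) = (1.6516, 1.2766) − 0.1·(-0.5266, -2.4016) = (1.70426, 1.51676)

(1.70426, 1.51676)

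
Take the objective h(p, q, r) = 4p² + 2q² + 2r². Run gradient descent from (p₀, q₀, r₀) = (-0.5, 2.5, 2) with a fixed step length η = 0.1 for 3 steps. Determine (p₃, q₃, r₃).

(-0.004, 0.54, 0.432)

∇h = (8p, 4q, 4r)
(p₁, q₁, r₁) = (-0.5, 2.5, 2) − 0.1·(-4, 10, 8) = (-0.1, 1.5, 1.2)
(p₂, q₂, r₂) = (-0.1, 1.5, 1.2) − 0.1·(-0.8, 6, 4.8) = (-0.02, 0.9, 0.72)
(p₃, q₃, r₃) = (-0.02, 0.9, 0.72) − 0.1·(-0.16, 3.6, 2.88) = (-0.004, 0.54, 0.432)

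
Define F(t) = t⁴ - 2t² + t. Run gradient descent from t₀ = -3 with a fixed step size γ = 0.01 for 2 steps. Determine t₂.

-1.797395

F′(t) = 4t³ - 4t + 1
t₁ = -3 − 0.01·(-95) = -2.05
t₂ = -2.05 − 0.01·(-25.2605) = -1.797395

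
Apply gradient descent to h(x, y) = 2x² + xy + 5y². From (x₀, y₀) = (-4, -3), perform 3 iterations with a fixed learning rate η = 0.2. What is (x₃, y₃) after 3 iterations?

(0.592, 3.92)

∇h = (4x + y, x + 10y)
(x₁, y₁) = (-4, -3) − 0.2·(-19, -34) = (-0.2, 3.8)
(x₂, y₂) = (-0.2, 3.8) − 0.2·(3, 37.8) = (-0.8, -3.76)
(x₃, y₃) = (-0.8, -3.76) − 0.2·(-6.96, -38.4) = (0.592, 3.92)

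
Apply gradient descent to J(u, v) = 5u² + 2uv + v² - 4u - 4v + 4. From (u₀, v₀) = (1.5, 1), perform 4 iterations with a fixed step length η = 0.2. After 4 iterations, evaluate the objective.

∇J = (10u + 2v - 4, 2u + 2v - 4)
(u₁, v₁) = (1.5, 1) − 0.2·(13, 1) = (-1.1, 0.8)
(u₂, v₂) = (-1.1, 0.8) − 0.2·(-13.4, -4.6) = (1.58, 1.72)
(u₃, v₃) = (1.58, 1.72) − 0.2·(15.24, 2.6) = (-1.468, 1.2)
(u₄, v₄) = (-1.468, 1.2) − 0.2·(-16.28, -4.536) = (1.788, 2.1072)
J(1.788, 2.1072) = 16.37955904

16.37955904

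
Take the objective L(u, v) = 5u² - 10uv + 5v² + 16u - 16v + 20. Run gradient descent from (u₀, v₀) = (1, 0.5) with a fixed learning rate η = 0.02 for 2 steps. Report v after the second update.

1.172

∇L = (10u - 10v + 16, -10u + 10v - 16)
(u₁, v₁) = (1, 0.5) − 0.02·(21, -21) = (0.58, 0.92)
(u₂, v₂) = (0.58, 0.92) − 0.02·(12.6, -12.6) = (0.328, 1.172)
v = 1.172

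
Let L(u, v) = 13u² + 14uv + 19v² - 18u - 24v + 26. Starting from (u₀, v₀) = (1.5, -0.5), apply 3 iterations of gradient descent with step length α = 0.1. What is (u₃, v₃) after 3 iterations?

(6.484, 10.436)

∇L = (26u + 14v - 18, 14u + 38v - 24)
(u₁, v₁) = (1.5, -0.5) − 0.1·(14, -22) = (0.1, 1.7)
(u₂, v₂) = (0.1, 1.7) − 0.1·(8.4, 42) = (-0.74, -2.5)
(u₃, v₃) = (-0.74, -2.5) − 0.1·(-72.24, -129.36) = (6.484, 10.436)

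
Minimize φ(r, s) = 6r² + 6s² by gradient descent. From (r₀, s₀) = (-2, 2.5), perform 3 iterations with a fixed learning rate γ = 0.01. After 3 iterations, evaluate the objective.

28.560851337216

∇φ = (12r, 12s)
(r₁, s₁) = (-2, 2.5) − 0.01·(-24, 30) = (-1.76, 2.2)
(r₂, s₂) = (-1.76, 2.2) − 0.01·(-21.12, 26.4) = (-1.5488, 1.936)
(r₃, s₃) = (-1.5488, 1.936) − 0.01·(-18.5856, 23.232) = (-1.362944, 1.70368)
φ(-1.362944, 1.70368) = 28.560851337216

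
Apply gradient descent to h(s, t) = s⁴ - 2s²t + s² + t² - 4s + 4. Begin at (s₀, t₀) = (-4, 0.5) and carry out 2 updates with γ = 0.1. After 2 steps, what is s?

∇h = (4s³ - 4st + 2s - 4, -2s² + 2t)
Step 1: at (-4, 0.5), ∇h = (-260, -31) → (-4, 0.5) − 0.1·(-260, -31) = (22, 3.6)
Step 2: at (22, 3.6), ∇h = (42315.2, -960.8) → (22, 3.6) − 0.1·(42315.2, -960.8) = (-4209.52, 99.68)
s = -4209.52

-4209.52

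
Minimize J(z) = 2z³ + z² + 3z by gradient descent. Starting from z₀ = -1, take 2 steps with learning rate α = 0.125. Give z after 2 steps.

J′(z) = 6z² + 2z + 3
z₁ = -1 − 0.125·7 = -1.875
z₂ = -1.875 − 0.125·20.34375 = -4.41796875

-4.41796875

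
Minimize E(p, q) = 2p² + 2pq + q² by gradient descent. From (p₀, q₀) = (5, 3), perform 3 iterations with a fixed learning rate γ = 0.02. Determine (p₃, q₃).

(3.597504, 2.13728)

∇E = (4p + 2q, 2p + 2q)
Step 1: at (5, 3), ∇E = (26, 16) → (5, 3) − 0.02·(26, 16) = (4.48, 2.68)
Step 2: at (4.48, 2.68), ∇E = (23.28, 14.32) → (4.48, 2.68) − 0.02·(23.28, 14.32) = (4.0144, 2.3936)
Step 3: at (4.0144, 2.3936), ∇E = (20.8448, 12.816) → (4.0144, 2.3936) − 0.02·(20.8448, 12.816) = (3.597504, 2.13728)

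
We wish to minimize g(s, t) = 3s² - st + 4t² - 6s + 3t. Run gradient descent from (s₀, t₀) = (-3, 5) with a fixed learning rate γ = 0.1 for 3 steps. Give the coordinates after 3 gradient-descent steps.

(0.817, -0.286)

∇g = (6s - t - 6, -s + 8t + 3)
(s₁, t₁) = (-3, 5) − 0.1·(-29, 46) = (-0.1, 0.4)
(s₂, t₂) = (-0.1, 0.4) − 0.1·(-7, 6.3) = (0.6, -0.23)
(s₃, t₃) = (0.6, -0.23) − 0.1·(-2.17, 0.56) = (0.817, -0.286)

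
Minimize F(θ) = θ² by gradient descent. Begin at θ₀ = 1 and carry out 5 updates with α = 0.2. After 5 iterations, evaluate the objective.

F′(θ) = 2θ
Step 1: F′(1) = 2; θ₁ = 1 − 0.2·2 = 0.6
Step 2: F′(0.6) = 1.2; θ₂ = 0.6 − 0.2·1.2 = 0.36
Step 3: F′(0.36) = 0.72; θ₃ = 0.36 − 0.2·0.72 = 0.216
Step 4: F′(0.216) = 0.432; θ₄ = 0.216 − 0.2·0.432 = 0.1296
Step 5: F′(0.1296) = 0.2592; θ₅ = 0.1296 − 0.2·0.2592 = 0.07776
F(0.07776) = 0.0060466176

0.0060466176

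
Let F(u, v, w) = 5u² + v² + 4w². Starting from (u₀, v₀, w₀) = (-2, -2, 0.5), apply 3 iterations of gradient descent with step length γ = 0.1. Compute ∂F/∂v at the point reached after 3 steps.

-2.048

∇F = (10u, 2v, 8w)
Step 1: at (-2, -2, 0.5), ∇F = (-20, -4, 4) → (-2, -2, 0.5) − 0.1·(-20, -4, 4) = (0, -1.6, 0.1)
Step 2: at (0, -1.6, 0.1), ∇F = (0, -3.2, 0.8) → (0, -1.6, 0.1) − 0.1·(0, -3.2, 0.8) = (0, -1.28, 0.02)
Step 3: at (0, -1.28, 0.02), ∇F = (0, -2.56, 0.16) → (0, -1.28, 0.02) − 0.1·(0, -2.56, 0.16) = (0, -1.024, 0.004)
∂F/∂v at (0, -1.024, 0.004) = -2.048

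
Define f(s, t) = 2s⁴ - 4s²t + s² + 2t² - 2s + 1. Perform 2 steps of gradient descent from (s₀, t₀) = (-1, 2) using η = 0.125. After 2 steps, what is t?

1.875

∇f = (8s³ - 8st + 2s - 2, -4s² + 4t)
(s₁, t₁) = (-1, 2) − 0.125·(4, 4) = (-1.5, 1.5)
(s₂, t₂) = (-1.5, 1.5) − 0.125·(-14, -3) = (0.25, 1.875)
t = 1.875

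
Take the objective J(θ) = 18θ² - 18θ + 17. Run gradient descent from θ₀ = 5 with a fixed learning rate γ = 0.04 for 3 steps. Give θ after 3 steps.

0.116672

J′(θ) = 36θ - 18
θ₁ = 5 − 0.04·162 = -1.48
θ₂ = -1.48 − 0.04·(-71.28) = 1.3712
θ₃ = 1.3712 − 0.04·31.3632 = 0.116672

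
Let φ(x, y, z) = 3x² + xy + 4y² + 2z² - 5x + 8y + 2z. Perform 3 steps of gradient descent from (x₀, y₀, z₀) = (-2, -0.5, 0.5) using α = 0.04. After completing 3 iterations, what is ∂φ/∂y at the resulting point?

∇φ = (6x + y - 5, x + 8y + 8, 4z + 2)
(x₁, y₁, z₁) = (-2, -0.5, 0.5) − 0.04·(-17.5, 2, 4) = (-1.3, -0.58, 0.34)
(x₂, y₂, z₂) = (-1.3, -0.58, 0.34) − 0.04·(-13.38, 2.06, 3.36) = (-0.7648, -0.6624, 0.2056)
(x₃, y₃, z₃) = (-0.7648, -0.6624, 0.2056) − 0.04·(-10.2512, 1.936, 2.8224) = (-0.354752, -0.73984, 0.092704)
∂φ/∂y at (-0.354752, -0.73984, 0.092704) = 1.726528

1.726528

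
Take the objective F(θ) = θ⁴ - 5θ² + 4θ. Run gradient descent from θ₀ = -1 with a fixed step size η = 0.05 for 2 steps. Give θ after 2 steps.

F′(θ) = 4θ³ - 10θ + 4
Step 1: F′(-1) = 10; θ₁ = -1 − 0.05·10 = -1.5
Step 2: F′(-1.5) = 5.5; θ₂ = -1.5 − 0.05·5.5 = -1.775

-1.775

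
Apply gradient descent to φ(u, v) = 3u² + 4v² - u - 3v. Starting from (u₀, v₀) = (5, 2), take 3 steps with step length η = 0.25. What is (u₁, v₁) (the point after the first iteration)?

(-2.25, -1.25)

∇φ = (6u - 1, 8v - 3)
Step 1: at (5, 2), ∇φ = (29, 13) → (5, 2) − 0.25·(29, 13) = (-2.25, -1.25)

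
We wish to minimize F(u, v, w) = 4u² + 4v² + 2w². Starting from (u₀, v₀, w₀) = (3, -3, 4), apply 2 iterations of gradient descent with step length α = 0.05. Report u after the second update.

∇F = (8u, 8v, 4w)
Step 1: at (3, -3, 4), ∇F = (24, -24, 16) → (3, -3, 4) − 0.05·(24, -24, 16) = (1.8, -1.8, 3.2)
Step 2: at (1.8, -1.8, 3.2), ∇F = (14.4, -14.4, 12.8) → (1.8, -1.8, 3.2) − 0.05·(14.4, -14.4, 12.8) = (1.08, -1.08, 2.56)
u = 1.08

1.08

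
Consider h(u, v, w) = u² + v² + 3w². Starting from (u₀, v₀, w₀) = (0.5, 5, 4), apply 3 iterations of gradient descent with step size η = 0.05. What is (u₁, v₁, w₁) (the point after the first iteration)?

∇h = (2u, 2v, 6w)
(u₁, v₁, w₁) = (0.5, 5, 4) − 0.05·(1, 10, 24) = (0.45, 4.5, 2.8)

(0.45, 4.5, 2.8)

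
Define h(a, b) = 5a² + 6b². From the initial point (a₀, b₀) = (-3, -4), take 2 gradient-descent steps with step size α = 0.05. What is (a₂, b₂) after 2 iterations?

(-0.75, -0.64)

∇h = (10a, 12b)
Step 1: at (-3, -4), ∇h = (-30, -48) → (-3, -4) − 0.05·(-30, -48) = (-1.5, -1.6)
Step 2: at (-1.5, -1.6), ∇h = (-15, -19.2) → (-1.5, -1.6) − 0.05·(-15, -19.2) = (-0.75, -0.64)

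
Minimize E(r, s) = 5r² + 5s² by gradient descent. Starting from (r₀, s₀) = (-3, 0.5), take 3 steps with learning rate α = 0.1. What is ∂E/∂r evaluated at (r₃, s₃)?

0

∇E = (10r, 10s)
(r₁, s₁) = (-3, 0.5) − 0.1·(-30, 5) = (0, 0)
(r₂, s₂) = (0, 0) − 0.1·(0, 0) = (0, 0)
(r₃, s₃) = (0, 0) − 0.1·(0, 0) = (0, 0)
∂E/∂r at (0, 0) = 0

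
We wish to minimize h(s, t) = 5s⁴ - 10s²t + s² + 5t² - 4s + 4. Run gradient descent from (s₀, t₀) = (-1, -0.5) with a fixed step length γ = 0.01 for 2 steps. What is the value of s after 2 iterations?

-0.4899712

∇h = (20s³ - 20st + 2s - 4, -10s² + 10t)
Step 1: at (-1, -0.5), ∇h = (-36, -15) → (-1, -0.5) − 0.01·(-36, -15) = (-0.64, -0.35)
Step 2: at (-0.64, -0.35), ∇h = (-15.00288, -7.596) → (-0.64, -0.35) − 0.01·(-15.00288, -7.596) = (-0.4899712, -0.27404)
s = -0.4899712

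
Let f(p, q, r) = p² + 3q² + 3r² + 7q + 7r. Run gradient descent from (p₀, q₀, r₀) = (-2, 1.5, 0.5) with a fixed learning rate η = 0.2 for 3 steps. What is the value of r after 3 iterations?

∇f = (2p, 6q + 7, 6r + 7)
Step 1: at (-2, 1.5, 0.5), ∇f = (-4, 16, 10) → (-2, 1.5, 0.5) − 0.2·(-4, 16, 10) = (-1.2, -1.7, -1.5)
Step 2: at (-1.2, -1.7, -1.5), ∇f = (-2.4, -3.2, -2) → (-1.2, -1.7, -1.5) − 0.2·(-2.4, -3.2, -2) = (-0.72, -1.06, -1.1)
Step 3: at (-0.72, -1.06, -1.1), ∇f = (-1.44, 0.64, 0.4) → (-0.72, -1.06, -1.1) − 0.2·(-1.44, 0.64, 0.4) = (-0.432, -1.188, -1.18)
r = -1.18

-1.18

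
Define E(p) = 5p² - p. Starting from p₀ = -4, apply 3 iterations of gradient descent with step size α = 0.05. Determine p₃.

-0.4125

E′(p) = 10p - 1
Step 1: E′(-4) = -41; p₁ = -4 − 0.05·(-41) = -1.95
Step 2: E′(-1.95) = -20.5; p₂ = -1.95 − 0.05·(-20.5) = -0.925
Step 3: E′(-0.925) = -10.25; p₃ = -0.925 − 0.05·(-10.25) = -0.4125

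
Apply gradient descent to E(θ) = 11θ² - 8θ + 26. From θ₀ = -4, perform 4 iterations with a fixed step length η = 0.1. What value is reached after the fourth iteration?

-8.6848

E′(θ) = 22θ - 8
Step 1: E′(-4) = -96; θ₁ = -4 − 0.1·(-96) = 5.6
Step 2: E′(5.6) = 115.2; θ₂ = 5.6 − 0.1·115.2 = -5.92
Step 3: E′(-5.92) = -138.24; θ₃ = -5.92 − 0.1·(-138.24) = 7.904
Step 4: E′(7.904) = 165.888; θ₄ = 7.904 − 0.1·165.888 = -8.6848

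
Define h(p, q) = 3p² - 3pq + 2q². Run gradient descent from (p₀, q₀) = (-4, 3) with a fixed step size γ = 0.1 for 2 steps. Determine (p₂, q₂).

(-0.1, 0.15)

∇h = (6p - 3q, -3p + 4q)
Step 1: at (-4, 3), ∇h = (-33, 24) → (-4, 3) − 0.1·(-33, 24) = (-0.7, 0.6)
Step 2: at (-0.7, 0.6), ∇h = (-6, 4.5) → (-0.7, 0.6) − 0.1·(-6, 4.5) = (-0.1, 0.15)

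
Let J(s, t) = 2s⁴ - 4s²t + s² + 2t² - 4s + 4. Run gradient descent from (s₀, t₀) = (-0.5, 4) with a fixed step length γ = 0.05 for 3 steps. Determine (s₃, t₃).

(-1.3936, 2.752)

∇J = (8s³ - 8st + 2s - 4, -4s² + 4t)
Step 1: at (-0.5, 4), ∇J = (10, 15) → (-0.5, 4) − 0.05·(10, 15) = (-1, 3.25)
Step 2: at (-1, 3.25), ∇J = (12, 9) → (-1, 3.25) − 0.05·(12, 9) = (-1.6, 2.8)
Step 3: at (-1.6, 2.8), ∇J = (-4.128, 0.96) → (-1.6, 2.8) − 0.05·(-4.128, 0.96) = (-1.3936, 2.752)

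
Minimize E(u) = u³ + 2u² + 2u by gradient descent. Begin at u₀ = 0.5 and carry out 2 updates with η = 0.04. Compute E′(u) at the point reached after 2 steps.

2.761021204272

E′(u) = 3u² + 4u + 2
u₁ = 0.5 − 0.04·4.75 = 0.31
u₂ = 0.31 − 0.04·3.5283 = 0.168868
E′(u) at (0.168868) = 2.761021204272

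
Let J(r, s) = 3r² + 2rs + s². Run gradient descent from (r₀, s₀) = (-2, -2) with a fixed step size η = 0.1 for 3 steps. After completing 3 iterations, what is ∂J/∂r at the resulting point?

-0.192

∇J = (6r + 2s, 2r + 2s)
Step 1: at (-2, -2), ∇J = (-16, -8) → (-2, -2) − 0.1·(-16, -8) = (-0.4, -1.2)
Step 2: at (-0.4, -1.2), ∇J = (-4.8, -3.2) → (-0.4, -1.2) − 0.1·(-4.8, -3.2) = (0.08, -0.88)
Step 3: at (0.08, -0.88), ∇J = (-1.28, -1.6) → (0.08, -0.88) − 0.1·(-1.28, -1.6) = (0.208, -0.72)
∂J/∂r at (0.208, -0.72) = -0.192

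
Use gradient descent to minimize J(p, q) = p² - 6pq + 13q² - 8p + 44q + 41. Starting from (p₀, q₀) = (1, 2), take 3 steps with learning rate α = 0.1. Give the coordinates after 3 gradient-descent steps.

∇J = (2p - 6q - 8, -6p + 26q + 44)
(p₁, q₁) = (1, 2) − 0.1·(-18, 90) = (2.8, -7)
(p₂, q₂) = (2.8, -7) − 0.1·(39.6, -154.8) = (-1.16, 8.48)
(p₃, q₃) = (-1.16, 8.48) − 0.1·(-61.2, 271.44) = (4.96, -18.664)

(4.96, -18.664)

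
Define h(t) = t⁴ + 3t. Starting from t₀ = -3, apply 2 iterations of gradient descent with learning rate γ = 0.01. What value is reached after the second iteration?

-1.683405

h′(t) = 4t³ + 3
Step 1: h′(-3) = -105; t₁ = -3 − 0.01·(-105) = -1.95
Step 2: h′(-1.95) = -26.6595; t₂ = -1.95 − 0.01·(-26.6595) = -1.683405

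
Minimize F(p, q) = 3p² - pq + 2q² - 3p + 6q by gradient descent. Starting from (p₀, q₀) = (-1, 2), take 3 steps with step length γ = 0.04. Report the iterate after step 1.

∇F = (6p - q - 3, -p + 4q + 6)
(p₁, q₁) = (-1, 2) − 0.04·(-11, 15) = (-0.56, 1.4)

(-0.56, 1.4)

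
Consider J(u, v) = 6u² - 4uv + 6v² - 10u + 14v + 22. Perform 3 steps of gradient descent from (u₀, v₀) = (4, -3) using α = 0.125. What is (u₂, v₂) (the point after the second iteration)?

(3.25, -3.75)

∇J = (12u - 4v - 10, -4u + 12v + 14)
(u₁, v₁) = (4, -3) − 0.125·(50, -38) = (-2.25, 1.75)
(u₂, v₂) = (-2.25, 1.75) − 0.125·(-44, 44) = (3.25, -3.75)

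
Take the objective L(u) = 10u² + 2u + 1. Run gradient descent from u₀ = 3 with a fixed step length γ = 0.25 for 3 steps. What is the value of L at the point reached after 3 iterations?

L′(u) = 20u + 2
u₁ = 3 − 0.25·62 = -12.5
u₂ = -12.5 − 0.25·(-248) = 49.5
u₃ = 49.5 − 0.25·992 = -198.5
L(-198.5) = 393626.5

393626.5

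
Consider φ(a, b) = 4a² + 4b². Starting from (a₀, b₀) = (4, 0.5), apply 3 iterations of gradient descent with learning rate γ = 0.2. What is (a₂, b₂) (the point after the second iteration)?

∇φ = (8a, 8b)
Step 1: at (4, 0.5), ∇φ = (32, 4) → (4, 0.5) − 0.2·(32, 4) = (-2.4, -0.3)
Step 2: at (-2.4, -0.3), ∇φ = (-19.2, -2.4) → (-2.4, -0.3) − 0.2·(-19.2, -2.4) = (1.44, 0.18)

(1.44, 0.18)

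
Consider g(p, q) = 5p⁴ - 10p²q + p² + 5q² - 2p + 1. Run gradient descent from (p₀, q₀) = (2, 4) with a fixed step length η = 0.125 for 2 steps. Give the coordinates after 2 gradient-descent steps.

(5.6640625, 2.828125)

∇g = (20p³ - 20pq + 2p - 2, -10p² + 10q)
(p₁, q₁) = (2, 4) − 0.125·(2, 0) = (1.75, 4)
(p₂, q₂) = (1.75, 4) − 0.125·(-31.3125, 9.375) = (5.6640625, 2.828125)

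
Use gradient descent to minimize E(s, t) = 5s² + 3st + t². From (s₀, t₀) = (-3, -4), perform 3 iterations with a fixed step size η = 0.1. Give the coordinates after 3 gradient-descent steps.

∇E = (10s + 3t, 3s + 2t)
Step 1: at (-3, -4), ∇E = (-42, -17) → (-3, -4) − 0.1·(-42, -17) = (1.2, -2.3)
Step 2: at (1.2, -2.3), ∇E = (5.1, -1) → (1.2, -2.3) − 0.1·(5.1, -1) = (0.69, -2.2)
Step 3: at (0.69, -2.2), ∇E = (0.3, -2.33) → (0.69, -2.2) − 0.1·(0.3, -2.33) = (0.66, -1.967)

(0.66, -1.967)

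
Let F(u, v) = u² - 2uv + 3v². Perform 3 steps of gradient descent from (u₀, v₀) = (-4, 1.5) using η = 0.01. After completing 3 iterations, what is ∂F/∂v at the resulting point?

13.530944

∇F = (2u - 2v, -2u + 6v)
Step 1: at (-4, 1.5), ∇F = (-11, 17) → (-4, 1.5) − 0.01·(-11, 17) = (-3.89, 1.33)
Step 2: at (-3.89, 1.33), ∇F = (-10.44, 15.76) → (-3.89, 1.33) − 0.01·(-10.44, 15.76) = (-3.7856, 1.1724)
Step 3: at (-3.7856, 1.1724), ∇F = (-9.916, 14.6056) → (-3.7856, 1.1724) − 0.01·(-9.916, 14.6056) = (-3.68644, 1.026344)
∂F/∂v at (-3.68644, 1.026344) = 13.530944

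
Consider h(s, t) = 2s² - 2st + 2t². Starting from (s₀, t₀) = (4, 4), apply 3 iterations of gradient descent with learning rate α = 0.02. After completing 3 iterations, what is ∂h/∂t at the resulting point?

∇h = (4s - 2t, -2s + 4t)
(s₁, t₁) = (4, 4) − 0.02·(8, 8) = (3.84, 3.84)
(s₂, t₂) = (3.84, 3.84) − 0.02·(7.68, 7.68) = (3.6864, 3.6864)
(s₃, t₃) = (3.6864, 3.6864) − 0.02·(7.3728, 7.3728) = (3.538944, 3.538944)
∂h/∂t at (3.538944, 3.538944) = 7.077888

7.077888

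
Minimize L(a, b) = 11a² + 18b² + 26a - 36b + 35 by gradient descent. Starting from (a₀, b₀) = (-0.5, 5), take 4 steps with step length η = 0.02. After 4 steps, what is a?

∇L = (22a + 26, 36b - 36)
(a₁, b₁) = (-0.5, 5) − 0.02·(15, 144) = (-0.8, 2.12)
(a₂, b₂) = (-0.8, 2.12) − 0.02·(8.4, 40.32) = (-0.968, 1.3136)
(a₃, b₃) = (-0.968, 1.3136) − 0.02·(4.704, 11.2896) = (-1.06208, 1.087808)
(a₄, b₄) = (-1.06208, 1.087808) − 0.02·(2.63424, 3.161088) = (-1.1147648, 1.02458624)
a = -1.1147648

-1.1147648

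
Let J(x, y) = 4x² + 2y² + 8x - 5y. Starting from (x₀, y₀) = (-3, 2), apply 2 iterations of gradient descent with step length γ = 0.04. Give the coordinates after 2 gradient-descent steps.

∇J = (8x + 8, 4y - 5)
(x₁, y₁) = (-3, 2) − 0.04·(-16, 3) = (-2.36, 1.88)
(x₂, y₂) = (-2.36, 1.88) − 0.04·(-10.88, 2.52) = (-1.9248, 1.7792)

(-1.9248, 1.7792)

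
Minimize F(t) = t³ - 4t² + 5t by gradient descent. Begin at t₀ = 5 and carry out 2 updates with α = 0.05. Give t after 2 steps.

F′(t) = 3t² - 8t + 5
Step 1: F′(5) = 40; t₁ = 5 − 0.05·40 = 3
Step 2: F′(3) = 8; t₂ = 3 − 0.05·8 = 2.6

2.6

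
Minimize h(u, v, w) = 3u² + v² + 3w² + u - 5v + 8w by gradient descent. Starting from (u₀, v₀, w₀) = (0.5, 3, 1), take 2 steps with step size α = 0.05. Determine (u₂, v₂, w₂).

(0.16, 2.905, -0.19)

∇h = (6u + 1, 2v - 5, 6w + 8)
(u₁, v₁, w₁) = (0.5, 3, 1) − 0.05·(4, 1, 14) = (0.3, 2.95, 0.3)
(u₂, v₂, w₂) = (0.3, 2.95, 0.3) − 0.05·(2.8, 0.9, 9.8) = (0.16, 2.905, -0.19)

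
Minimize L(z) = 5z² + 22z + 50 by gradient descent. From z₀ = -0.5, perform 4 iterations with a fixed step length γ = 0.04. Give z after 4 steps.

L′(z) = 10z + 22
z₁ = -0.5 − 0.04·17 = -1.18
z₂ = -1.18 − 0.04·10.2 = -1.588
z₃ = -1.588 − 0.04·6.12 = -1.8328
z₄ = -1.8328 − 0.04·3.672 = -1.97968

-1.97968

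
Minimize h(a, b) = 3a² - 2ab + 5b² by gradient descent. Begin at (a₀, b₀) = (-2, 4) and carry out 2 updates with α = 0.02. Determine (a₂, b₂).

(-1.2832, 2.432)

∇h = (6a - 2b, -2a + 10b)
(a₁, b₁) = (-2, 4) − 0.02·(-20, 44) = (-1.6, 3.12)
(a₂, b₂) = (-1.6, 3.12) − 0.02·(-15.84, 34.4) = (-1.2832, 2.432)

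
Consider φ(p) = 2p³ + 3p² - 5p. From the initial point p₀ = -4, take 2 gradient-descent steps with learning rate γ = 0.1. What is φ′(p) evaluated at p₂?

31075.040056

φ′(p) = 6p² + 6p - 5
Step 1: φ′(-4) = 67; p₁ = -4 − 0.1·67 = -10.7
Step 2: φ′(-10.7) = 617.74; p₂ = -10.7 − 0.1·617.74 = -72.474
φ′(p) at (-72.474) = 31075.040056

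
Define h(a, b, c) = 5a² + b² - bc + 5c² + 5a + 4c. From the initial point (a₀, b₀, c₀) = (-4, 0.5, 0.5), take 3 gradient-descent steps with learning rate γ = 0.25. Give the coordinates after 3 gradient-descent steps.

(11.3125, 0.2734375, -3.3515625)

∇h = (10a + 5, 2b - c, -b + 10c + 4)
Step 1: at (-4, 0.5, 0.5), ∇h = (-35, 0.5, 8.5) → (-4, 0.5, 0.5) − 0.25·(-35, 0.5, 8.5) = (4.75, 0.375, -1.625)
Step 2: at (4.75, 0.375, -1.625), ∇h = (52.5, 2.375, -12.625) → (4.75, 0.375, -1.625) − 0.25·(52.5, 2.375, -12.625) = (-8.375, -0.21875, 1.53125)
Step 3: at (-8.375, -0.21875, 1.53125), ∇h = (-78.75, -1.96875, 19.53125) → (-8.375, -0.21875, 1.53125) − 0.25·(-78.75, -1.96875, 19.53125) = (11.3125, 0.2734375, -3.3515625)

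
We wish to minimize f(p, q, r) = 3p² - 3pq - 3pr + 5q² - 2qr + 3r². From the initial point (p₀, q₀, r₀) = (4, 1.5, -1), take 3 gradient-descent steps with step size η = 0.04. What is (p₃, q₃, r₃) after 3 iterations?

∇f = (6p - 3q - 3r, -3p + 10q - 2r, -3p - 2q + 6r)
(p₁, q₁, r₁) = (4, 1.5, -1) − 0.04·(22.5, 5, -21) = (3.1, 1.3, -0.16)
(p₂, q₂, r₂) = (3.1, 1.3, -0.16) − 0.04·(15.18, 4.02, -12.86) = (2.4928, 1.1392, 0.3544)
(p₃, q₃, r₃) = (2.4928, 1.1392, 0.3544) − 0.04·(10.476, 3.2048, -7.6304) = (2.07376, 1.011008, 0.659616)

(2.07376, 1.011008, 0.659616)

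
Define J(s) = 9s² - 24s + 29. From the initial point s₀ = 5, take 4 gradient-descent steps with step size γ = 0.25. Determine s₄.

551.5625

J′(s) = 18s - 24
Step 1: J′(5) = 66; s₁ = 5 − 0.25·66 = -11.5
Step 2: J′(-11.5) = -231; s₂ = -11.5 − 0.25·(-231) = 46.25
Step 3: J′(46.25) = 808.5; s₃ = 46.25 − 0.25·808.5 = -155.875
Step 4: J′(-155.875) = -2829.75; s₄ = -155.875 − 0.25·(-2829.75) = 551.5625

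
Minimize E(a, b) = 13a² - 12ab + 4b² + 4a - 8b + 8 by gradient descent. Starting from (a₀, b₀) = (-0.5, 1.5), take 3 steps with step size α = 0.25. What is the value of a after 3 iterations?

∇E = (26a - 12b + 4, -12a + 8b - 8)
Step 1: at (-0.5, 1.5), ∇E = (-27, 10) → (-0.5, 1.5) − 0.25·(-27, 10) = (6.25, -1)
Step 2: at (6.25, -1), ∇E = (178.5, -91) → (6.25, -1) − 0.25·(178.5, -91) = (-38.375, 21.75)
Step 3: at (-38.375, 21.75), ∇E = (-1254.75, 626.5) → (-38.375, 21.75) − 0.25·(-1254.75, 626.5) = (275.3125, -134.875)
a = 275.3125

275.3125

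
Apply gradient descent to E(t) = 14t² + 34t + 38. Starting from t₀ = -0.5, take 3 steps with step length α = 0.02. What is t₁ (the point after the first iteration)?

-0.9

E′(t) = 28t + 34
t₁ = -0.5 − 0.02·20 = -0.9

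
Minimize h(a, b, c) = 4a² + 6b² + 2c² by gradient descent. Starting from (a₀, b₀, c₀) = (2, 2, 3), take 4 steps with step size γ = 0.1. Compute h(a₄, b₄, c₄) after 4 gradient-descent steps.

0.30243328

∇h = (8a, 12b, 4c)
Step 1: at (2, 2, 3), ∇h = (16, 24, 12) → (2, 2, 3) − 0.1·(16, 24, 12) = (0.4, -0.4, 1.8)
Step 2: at (0.4, -0.4, 1.8), ∇h = (3.2, -4.8, 7.2) → (0.4, -0.4, 1.8) − 0.1·(3.2, -4.8, 7.2) = (0.08, 0.08, 1.08)
Step 3: at (0.08, 0.08, 1.08), ∇h = (0.64, 0.96, 4.32) → (0.08, 0.08, 1.08) − 0.1·(0.64, 0.96, 4.32) = (0.016, -0.016, 0.648)
Step 4: at (0.016, -0.016, 0.648), ∇h = (0.128, -0.192, 2.592) → (0.016, -0.016, 0.648) − 0.1·(0.128, -0.192, 2.592) = (0.0032, 0.0032, 0.3888)
h(0.0032, 0.0032, 0.3888) = 0.30243328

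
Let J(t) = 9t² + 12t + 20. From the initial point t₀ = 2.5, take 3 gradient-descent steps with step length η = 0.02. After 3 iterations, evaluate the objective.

22.201932775424

J′(t) = 18t + 12
t₁ = 2.5 − 0.02·57 = 1.36
t₂ = 1.36 − 0.02·36.48 = 0.6304
t₃ = 0.6304 − 0.02·23.3472 = 0.163456
J(0.163456) = 22.201932775424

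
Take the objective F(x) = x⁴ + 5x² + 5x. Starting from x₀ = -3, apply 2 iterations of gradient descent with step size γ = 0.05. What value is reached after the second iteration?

F′(x) = 4x³ + 10x + 5
Step 1: F′(-3) = -133; x₁ = -3 − 0.05·(-133) = 3.65
Step 2: F′(3.65) = 236.0085; x₂ = 3.65 − 0.05·236.0085 = -8.150425

-8.150425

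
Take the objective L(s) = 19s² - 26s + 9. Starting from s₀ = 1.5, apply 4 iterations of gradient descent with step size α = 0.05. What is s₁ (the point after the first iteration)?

-0.05

L′(s) = 38s - 26
Step 1: L′(1.5) = 31; s₁ = 1.5 − 0.05·31 = -0.05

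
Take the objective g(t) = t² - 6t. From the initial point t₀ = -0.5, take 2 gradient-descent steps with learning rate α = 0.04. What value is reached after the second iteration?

g′(t) = 2t - 6
Step 1: g′(-0.5) = -7; t₁ = -0.5 − 0.04·(-7) = -0.22
Step 2: g′(-0.22) = -6.44; t₂ = -0.22 − 0.04·(-6.44) = 0.0376

0.0376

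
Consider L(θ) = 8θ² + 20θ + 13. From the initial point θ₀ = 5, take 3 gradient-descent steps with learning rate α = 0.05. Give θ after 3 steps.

-1.2

L′(θ) = 16θ + 20
θ₁ = 5 − 0.05·100 = 0
θ₂ = 0 − 0.05·20 = -1
θ₃ = -1 − 0.05·4 = -1.2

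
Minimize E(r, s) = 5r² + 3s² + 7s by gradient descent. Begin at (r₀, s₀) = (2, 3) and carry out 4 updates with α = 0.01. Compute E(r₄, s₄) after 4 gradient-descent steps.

∇E = (10r, 6s + 7)
Step 1: at (2, 3), ∇E = (20, 25) → (2, 3) − 0.01·(20, 25) = (1.8, 2.75)
Step 2: at (1.8, 2.75), ∇E = (18, 23.5) → (1.8, 2.75) − 0.01·(18, 23.5) = (1.62, 2.515)
Step 3: at (1.62, 2.515), ∇E = (16.2, 22.09) → (1.62, 2.515) − 0.01·(16.2, 22.09) = (1.458, 2.2941)
Step 4: at (1.458, 2.2941), ∇E = (14.58, 20.7646) → (1.458, 2.2941) − 0.01·(14.58, 20.7646) = (1.3122, 2.086454)
E(1.3122, 2.086454) = 36.274393082348

36.274393082348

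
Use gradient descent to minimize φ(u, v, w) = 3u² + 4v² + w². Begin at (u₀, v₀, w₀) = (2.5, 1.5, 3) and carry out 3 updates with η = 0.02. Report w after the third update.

∇φ = (6u, 8v, 2w)
Step 1: at (2.5, 1.5, 3), ∇φ = (15, 12, 6) → (2.5, 1.5, 3) − 0.02·(15, 12, 6) = (2.2, 1.26, 2.88)
Step 2: at (2.2, 1.26, 2.88), ∇φ = (13.2, 10.08, 5.76) → (2.2, 1.26, 2.88) − 0.02·(13.2, 10.08, 5.76) = (1.936, 1.0584, 2.7648)
Step 3: at (1.936, 1.0584, 2.7648), ∇φ = (11.616, 8.4672, 5.5296) → (1.936, 1.0584, 2.7648) − 0.02·(11.616, 8.4672, 5.5296) = (1.70368, 0.889056, 2.654208)
w = 2.654208

2.654208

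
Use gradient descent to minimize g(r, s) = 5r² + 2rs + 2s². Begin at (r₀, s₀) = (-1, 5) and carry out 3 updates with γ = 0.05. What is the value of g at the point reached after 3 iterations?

∇g = (10r + 2s, 2r + 4s)
Step 1: at (-1, 5), ∇g = (0, 18) → (-1, 5) − 0.05·(0, 18) = (-1, 4.1)
Step 2: at (-1, 4.1), ∇g = (-1.8, 14.4) → (-1, 4.1) − 0.05·(-1.8, 14.4) = (-0.91, 3.38)
Step 3: at (-0.91, 3.38), ∇g = (-2.34, 11.7) → (-0.91, 3.38) − 0.05·(-2.34, 11.7) = (-0.793, 2.795)
g(-0.793, 2.795) = 14.335425

14.335425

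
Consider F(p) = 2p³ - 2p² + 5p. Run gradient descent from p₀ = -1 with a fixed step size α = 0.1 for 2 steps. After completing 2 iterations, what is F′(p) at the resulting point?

396.375

F′(p) = 6p² - 4p + 5
Step 1: F′(-1) = 15; p₁ = -1 − 0.1·15 = -2.5
Step 2: F′(-2.5) = 52.5; p₂ = -2.5 − 0.1·52.5 = -7.75
F′(p) at (-7.75) = 396.375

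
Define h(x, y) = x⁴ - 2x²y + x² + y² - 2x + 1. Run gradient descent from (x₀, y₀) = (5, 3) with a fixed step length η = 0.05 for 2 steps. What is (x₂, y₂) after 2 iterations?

(1019.9488, 34.956)

∇h = (4x³ - 4xy + 2x - 2, -2x² + 2y)
Step 1: at (5, 3), ∇h = (448, -44) → (5, 3) − 0.05·(448, -44) = (-17.4, 5.2)
Step 2: at (-17.4, 5.2), ∇h = (-20746.976, -595.12) → (-17.4, 5.2) − 0.05·(-20746.976, -595.12) = (1019.9488, 34.956)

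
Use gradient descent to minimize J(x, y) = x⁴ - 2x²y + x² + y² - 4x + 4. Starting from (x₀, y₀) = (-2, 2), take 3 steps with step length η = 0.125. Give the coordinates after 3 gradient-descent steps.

∇J = (4x³ - 4xy + 2x - 4, -2x² + 2y)
(x₁, y₁) = (-2, 2) − 0.125·(-24, -4) = (1, 2.5)
(x₂, y₂) = (1, 2.5) − 0.125·(-8, 3) = (2, 2.125)
(x₃, y₃) = (2, 2.125) − 0.125·(15, -3.75) = (0.125, 2.59375)

(0.125, 2.59375)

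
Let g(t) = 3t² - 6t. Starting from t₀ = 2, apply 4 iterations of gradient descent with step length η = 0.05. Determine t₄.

1.2401

g′(t) = 6t - 6
Step 1: g′(2) = 6; t₁ = 2 − 0.05·6 = 1.7
Step 2: g′(1.7) = 4.2; t₂ = 1.7 − 0.05·4.2 = 1.49
Step 3: g′(1.49) = 2.94; t₃ = 1.49 − 0.05·2.94 = 1.343
Step 4: g′(1.343) = 2.058; t₄ = 1.343 − 0.05·2.058 = 1.2401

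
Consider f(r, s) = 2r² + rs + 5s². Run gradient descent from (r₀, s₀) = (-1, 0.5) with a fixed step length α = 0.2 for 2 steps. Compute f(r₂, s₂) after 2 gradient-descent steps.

∇f = (4r + s, r + 10s)
(r₁, s₁) = (-1, 0.5) − 0.2·(-3.5, 4) = (-0.3, -0.3)
(r₂, s₂) = (-0.3, -0.3) − 0.2·(-1.5, -3.3) = (0, 0.36)
f(0, 0.36) = 0.648

0.648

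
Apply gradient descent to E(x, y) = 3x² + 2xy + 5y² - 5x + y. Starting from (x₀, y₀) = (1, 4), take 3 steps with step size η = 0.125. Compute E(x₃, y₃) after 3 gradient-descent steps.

-2.28369140625

∇E = (6x + 2y - 5, 2x + 10y + 1)
Step 1: at (1, 4), ∇E = (9, 43) → (1, 4) − 0.125·(9, 43) = (-0.125, -1.375)
Step 2: at (-0.125, -1.375), ∇E = (-8.5, -13) → (-0.125, -1.375) − 0.125·(-8.5, -13) = (0.9375, 0.25)
Step 3: at (0.9375, 0.25), ∇E = (1.125, 5.375) → (0.9375, 0.25) − 0.125·(1.125, 5.375) = (0.796875, -0.421875)
E(0.796875, -0.421875) = -2.28369140625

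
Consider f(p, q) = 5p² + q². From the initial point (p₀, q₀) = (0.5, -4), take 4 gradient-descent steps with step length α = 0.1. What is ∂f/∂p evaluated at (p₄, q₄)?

0

∇f = (10p, 2q)
Step 1: at (0.5, -4), ∇f = (5, -8) → (0.5, -4) − 0.1·(5, -8) = (0, -3.2)
Step 2: at (0, -3.2), ∇f = (0, -6.4) → (0, -3.2) − 0.1·(0, -6.4) = (0, -2.56)
Step 3: at (0, -2.56), ∇f = (0, -5.12) → (0, -2.56) − 0.1·(0, -5.12) = (0, -2.048)
Step 4: at (0, -2.048), ∇f = (0, -4.096) → (0, -2.048) − 0.1·(0, -4.096) = (0, -1.6384)
∂f/∂p at (0, -1.6384) = 0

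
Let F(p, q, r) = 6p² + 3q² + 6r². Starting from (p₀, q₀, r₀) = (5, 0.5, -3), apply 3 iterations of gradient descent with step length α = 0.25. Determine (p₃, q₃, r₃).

∇F = (12p, 6q, 12r)
Step 1: at (5, 0.5, -3), ∇F = (60, 3, -36) → (5, 0.5, -3) − 0.25·(60, 3, -36) = (-10, -0.25, 6)
Step 2: at (-10, -0.25, 6), ∇F = (-120, -1.5, 72) → (-10, -0.25, 6) − 0.25·(-120, -1.5, 72) = (20, 0.125, -12)
Step 3: at (20, 0.125, -12), ∇F = (240, 0.75, -144) → (20, 0.125, -12) − 0.25·(240, 0.75, -144) = (-40, -0.0625, 24)

(-40, -0.0625, 24)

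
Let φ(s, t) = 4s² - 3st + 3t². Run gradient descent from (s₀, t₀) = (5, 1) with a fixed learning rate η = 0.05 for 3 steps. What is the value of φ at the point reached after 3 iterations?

∇φ = (8s - 3t, -3s + 6t)
(s₁, t₁) = (5, 1) − 0.05·(37, -9) = (3.15, 1.45)
(s₂, t₂) = (3.15, 1.45) − 0.05·(20.85, -0.75) = (2.1075, 1.4875)
(s₃, t₃) = (2.1075, 1.4875) − 0.05·(12.3975, 2.6025) = (1.487625, 1.357375)
φ(1.487625, 1.357375) = 8.32171828125

8.32171828125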